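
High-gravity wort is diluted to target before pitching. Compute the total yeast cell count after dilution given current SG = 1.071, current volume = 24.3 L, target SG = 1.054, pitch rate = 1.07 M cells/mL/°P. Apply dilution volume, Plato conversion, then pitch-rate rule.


V_w = V·((SG_c−1)/(SG_t−1)−1);  °P = 259 − 259/SG_t;  cells = rate·(V+V_w)·°P
V_w = 24.3·((1.071−1)/(1.054−1)−1) = 7.6500
V_final = 24.3 + 7.6500 = 31.9500
°P = 259 − 259/1.054 = 13.2694
cells = 1.07·31.9500·13.2694

453.6360 billion cells


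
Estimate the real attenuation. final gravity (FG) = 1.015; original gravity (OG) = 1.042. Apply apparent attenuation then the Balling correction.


AA = (OG−FG)/(OG−1)·100;  RA = AA·0.8192
AA = (1.042 − 1.015)/(1.042 − 1)·100 = 64.2857
RA = 64.2857·0.8192

52.6629 %


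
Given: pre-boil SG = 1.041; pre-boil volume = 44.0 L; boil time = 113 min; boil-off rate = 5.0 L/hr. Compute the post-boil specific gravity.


V_post = V_pre − rate·(t/60);  SG_post = 1 + (SG_pre−1)·V_pre/V_post
V_post = 44.0 − 5.0·(113/60) = 34.5833
SG_post = 1 + (1.041 − 1)·44.0/34.5833

1.0522


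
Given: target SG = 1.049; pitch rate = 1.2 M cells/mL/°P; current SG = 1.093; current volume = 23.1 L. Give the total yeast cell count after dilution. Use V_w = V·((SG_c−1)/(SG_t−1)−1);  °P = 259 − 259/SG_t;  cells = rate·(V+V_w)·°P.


V_w = 23.1·((1.093−1)/(1.049−1)−1) = 20.7429
V_final = 23.1 + 20.7429 = 43.8429
°P = 259 − 259/1.049 = 12.0982
cells = 1.2·43.8429·12.0982

636.5030 billion cells


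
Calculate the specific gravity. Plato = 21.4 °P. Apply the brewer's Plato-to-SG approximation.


SG = 259/(259 − P)
SG = 259/(259 − 21.4)

1.0901


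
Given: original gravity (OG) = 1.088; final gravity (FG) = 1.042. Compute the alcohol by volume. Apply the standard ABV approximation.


ABV = (OG − FG) · 131.25
ABV = (1.088 − 1.042) · 131.25

6.0375 % ABV


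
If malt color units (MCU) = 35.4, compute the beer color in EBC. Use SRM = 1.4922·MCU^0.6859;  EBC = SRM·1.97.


SRM = 1.4922·35.4^0.6859 = 17.2301
EBC = 17.2301·1.97

33.9433 EBC


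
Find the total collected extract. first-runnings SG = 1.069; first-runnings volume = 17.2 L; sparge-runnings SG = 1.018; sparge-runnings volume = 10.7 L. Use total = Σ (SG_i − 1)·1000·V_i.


first = (1.069 − 1)·1000·17.2 = 1186.8000
sparge = (1.018 − 1)·1000·10.7 = 192.6000
total = 1186.8000 + 192.6000

1379.4000 gravity·L


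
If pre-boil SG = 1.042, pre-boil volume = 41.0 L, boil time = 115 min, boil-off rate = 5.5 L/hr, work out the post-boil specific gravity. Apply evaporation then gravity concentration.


V_post = V_pre − rate·(t/60);  SG_post = 1 + (SG_pre−1)·V_pre/V_post
V_post = 41.0 − 5.5·(115/60) = 30.4583
SG_post = 1 + (1.042 − 1)·41.0/30.4583

1.0565


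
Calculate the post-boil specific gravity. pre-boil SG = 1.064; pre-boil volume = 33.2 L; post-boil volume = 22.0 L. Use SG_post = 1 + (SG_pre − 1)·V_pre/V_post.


pts_pre = (1.064 − 1)·1000 = 64.0000
pts_post = 64.0000·33.2/22.0 = 96.5818
SG_post = 1 + 96.5818/1000

1.0966


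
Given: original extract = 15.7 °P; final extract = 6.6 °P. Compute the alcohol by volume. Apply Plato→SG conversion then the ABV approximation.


SG = 259/(259 − P);  ABV = (OG − FG)·131.25
OG = 259/(259 − 15.7) = 1.0645
FG = 259/(259 − 6.6) = 1.0261
ABV = (1.0645 − 1.0261)·131.25

5.0374 % ABV


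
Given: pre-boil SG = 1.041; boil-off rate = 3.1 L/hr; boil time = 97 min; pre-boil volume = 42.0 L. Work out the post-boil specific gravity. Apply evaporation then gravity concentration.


V_post = V_pre − rate·(t/60);  SG_post = 1 + (SG_pre−1)·V_pre/V_post
V_post = 42.0 − 3.1·(97/60) = 36.9883
SG_post = 1 + (1.041 − 1)·42.0/36.9883

1.0466


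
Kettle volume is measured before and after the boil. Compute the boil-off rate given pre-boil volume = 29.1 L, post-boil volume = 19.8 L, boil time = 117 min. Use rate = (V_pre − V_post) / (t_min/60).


rate = (29.1 − 19.8) / (117/60)

4.7692 L/hr


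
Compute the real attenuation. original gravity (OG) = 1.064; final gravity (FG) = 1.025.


AA = (OG−FG)/(OG−1)·100;  RA = AA·0.8192
AA = (1.064 − 1.025)/(1.064 − 1)·100 = 60.9375
RA = 60.9375·0.8192

49.9200 %


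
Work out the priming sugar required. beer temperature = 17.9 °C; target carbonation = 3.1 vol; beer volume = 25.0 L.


residual = 14.695·(0.01821 + 0.09011·e^(−0.04·T));  sugar = (target − residual)·4.0·V
residual = 14.695·(0.01821 + 0.09011·e^(−0.04·17.9)) = 0.9147
sugar = (3.1 − 0.9147)·4.0·25.0

218.5280 g


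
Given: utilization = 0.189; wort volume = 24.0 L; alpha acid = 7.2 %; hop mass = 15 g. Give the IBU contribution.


IBU = (α/100)·mass·U·1000 / V
IBU = (7.2/100)·15·0.189·1000 / 24.0

8.5050 IBU


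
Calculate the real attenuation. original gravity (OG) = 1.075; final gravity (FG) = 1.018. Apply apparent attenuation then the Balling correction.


AA = (OG−FG)/(OG−1)·100;  RA = AA·0.8192
AA = (1.075 − 1.018)/(1.075 − 1)·100 = 76.0000
RA = 76.0000·0.8192

62.2592 %


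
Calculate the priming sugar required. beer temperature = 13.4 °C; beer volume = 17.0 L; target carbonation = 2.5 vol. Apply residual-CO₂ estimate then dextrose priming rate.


residual = 14.695·(0.01821 + 0.09011·e^(−0.04·T));  sugar = (target − residual)·4.0·V
residual = 14.695·(0.01821 + 0.09011·e^(−0.04·13.4)) = 1.0423
sugar = (2.5 − 1.0423)·4.0·17.0

99.1206 g


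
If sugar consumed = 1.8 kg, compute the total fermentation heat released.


Q = m_sugar · 590 kJ/kg
Q = 1.8 · 590

1062.0000 kJ


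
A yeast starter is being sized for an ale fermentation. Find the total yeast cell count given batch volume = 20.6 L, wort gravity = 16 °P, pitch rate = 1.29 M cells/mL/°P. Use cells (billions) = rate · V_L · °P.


cells = 1.29 · 20.6 · 16

425.1840 billion cells


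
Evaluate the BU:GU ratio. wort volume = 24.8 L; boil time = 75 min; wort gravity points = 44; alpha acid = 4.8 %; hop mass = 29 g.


U = 1.65·0.000125^(GP/1000)·(1−e^(−0.04t))/4.15;  IBU = (α/100)·m·U·1000/V;  BU:GU = IBU/GP
U = 1.65·0.000125^(44/1000)·(1−e^(−0.04·75))/4.15 = 0.2544
IBU = (4.8/100)·29·0.2544·1000/24.8 = 14.2793
BU:GU = 14.2793/44

0.3245


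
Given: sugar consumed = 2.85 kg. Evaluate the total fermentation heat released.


Q = m_sugar · 590 kJ/kg
Q = 2.85 · 590

1681.5000 kJ


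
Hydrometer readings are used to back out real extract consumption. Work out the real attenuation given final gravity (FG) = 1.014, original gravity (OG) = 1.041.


AA = (OG−FG)/(OG−1)·100;  RA = AA·0.8192
AA = (1.041 − 1.014)/(1.041 − 1)·100 = 65.8537
RA = 65.8537·0.8192

53.9473 %


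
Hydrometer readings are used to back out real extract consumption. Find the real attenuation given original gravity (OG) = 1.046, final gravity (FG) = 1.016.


AA = (OG−FG)/(OG−1)·100;  RA = AA·0.8192
AA = (1.046 − 1.016)/(1.046 − 1)·100 = 65.2174
RA = 65.2174·0.8192

53.4261 %


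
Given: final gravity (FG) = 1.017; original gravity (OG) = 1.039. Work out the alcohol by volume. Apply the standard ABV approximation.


ABV = (OG − FG) · 131.25
ABV = (1.039 − 1.017) · 131.25

2.8875 % ABV


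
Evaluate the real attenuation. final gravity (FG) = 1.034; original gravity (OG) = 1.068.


AA = (OG−FG)/(OG−1)·100;  RA = AA·0.8192
AA = (1.068 − 1.034)/(1.068 − 1)·100 = 50.0000
RA = 50.0000·0.8192

40.9600 %


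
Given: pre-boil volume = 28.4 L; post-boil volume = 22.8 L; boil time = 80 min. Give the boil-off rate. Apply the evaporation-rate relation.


rate = (V_pre − V_post) / (t_min/60)
rate = (28.4 − 22.8) / (80/60)

4.2000 L/hr


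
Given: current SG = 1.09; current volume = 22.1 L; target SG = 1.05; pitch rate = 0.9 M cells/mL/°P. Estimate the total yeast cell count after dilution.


V_w = V·((SG_c−1)/(SG_t−1)−1);  °P = 259 − 259/SG_t;  cells = rate·(V+V_w)·°P
V_w = 22.1·((1.09−1)/(1.05−1)−1) = 17.6800
V_final = 22.1 + 17.6800 = 39.7800
°P = 259 − 259/1.05 = 12.3333
cells = 0.9·39.7800·12.3333

441.5580 billion cells


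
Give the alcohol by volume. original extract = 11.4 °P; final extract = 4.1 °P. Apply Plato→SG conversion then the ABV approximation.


SG = 259/(259 − P);  ABV = (OG − FG)·131.25
OG = 259/(259 − 11.4) = 1.0460
FG = 259/(259 − 4.1) = 1.0161
ABV = (1.0460 − 1.0161)·131.25

3.9319 % ABV


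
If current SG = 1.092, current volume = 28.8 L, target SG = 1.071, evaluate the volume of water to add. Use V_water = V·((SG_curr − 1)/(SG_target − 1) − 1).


V_water = 28.8·((1.092 − 1)/(1.071 − 1) − 1)

8.5183 L


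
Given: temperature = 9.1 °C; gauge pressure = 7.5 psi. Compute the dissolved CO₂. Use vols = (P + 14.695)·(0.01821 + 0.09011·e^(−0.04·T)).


vols = (7.5 + 14.695)·(0.01821 + 0.09011·e^(−0.04·9.1))

1.7939 volumes


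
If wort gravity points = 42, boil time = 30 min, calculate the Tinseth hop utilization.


U = 1.65·0.000125^(GP/1000) · (1 − e^(−0.04·t))/4.15
bigness = 1.65·0.000125^(42/1000) = 1.1312
boil_factor = (1 − e^(−0.04·30))/4.15 = 0.1684
U = 1.1312 · 0.1684

0.1905


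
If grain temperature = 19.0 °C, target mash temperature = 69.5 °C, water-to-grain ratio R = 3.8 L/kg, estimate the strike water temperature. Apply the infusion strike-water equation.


T_strike = (0.41/R)·(T_mash − T_grain) + T_mash
T_strike = (0.41/3.8)·(69.5 − 19.0) + 69.5

74.9487 °C


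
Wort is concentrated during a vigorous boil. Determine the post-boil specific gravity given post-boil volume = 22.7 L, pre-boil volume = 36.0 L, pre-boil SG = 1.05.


SG_post = 1 + (SG_pre − 1)·V_pre/V_post
pts_pre = (1.05 − 1)·1000 = 50.0000
pts_post = 50.0000·36.0/22.7 = 79.2952
SG_post = 1 + 79.2952/1000

1.0793


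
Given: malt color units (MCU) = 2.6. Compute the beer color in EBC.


SRM = 1.4922·MCU^0.6859;  EBC = SRM·1.97
SRM = 1.4922·2.6^0.6859 = 2.8738
EBC = 2.8738·1.97

5.6614 EBC


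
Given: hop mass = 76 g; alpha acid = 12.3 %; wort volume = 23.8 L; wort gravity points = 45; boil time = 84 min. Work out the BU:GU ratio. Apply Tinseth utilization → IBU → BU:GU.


U = 1.65·0.000125^(GP/1000)·(1−e^(−0.04t))/4.15;  IBU = (α/100)·m·U·1000/V;  BU:GU = IBU/GP
U = 1.65·0.000125^(45/1000)·(1−e^(−0.04·84))/4.15 = 0.2561
IBU = (12.3/100)·76·0.2561·1000/23.8 = 100.5970
BU:GU = 100.5970/45

2.2355


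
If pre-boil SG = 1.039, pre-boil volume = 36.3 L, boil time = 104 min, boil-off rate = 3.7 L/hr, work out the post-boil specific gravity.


V_post = V_pre − rate·(t/60);  SG_post = 1 + (SG_pre−1)·V_pre/V_post
V_post = 36.3 − 3.7·(104/60) = 29.8867
SG_post = 1 + (1.039 − 1)·36.3/29.8867

1.0474


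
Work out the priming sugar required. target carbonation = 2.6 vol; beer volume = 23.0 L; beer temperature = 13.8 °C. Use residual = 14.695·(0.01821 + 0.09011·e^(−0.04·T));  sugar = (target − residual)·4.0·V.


residual = 14.695·(0.01821 + 0.09011·e^(−0.04·13.8)) = 1.0300
sugar = (2.6 − 1.0300)·4.0·23.0

144.4357 g


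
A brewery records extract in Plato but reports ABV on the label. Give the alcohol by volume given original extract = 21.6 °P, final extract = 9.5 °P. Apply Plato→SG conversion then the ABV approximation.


SG = 259/(259 − P);  ABV = (OG − FG)·131.25
OG = 259/(259 − 21.6) = 1.0910
FG = 259/(259 − 9.5) = 1.0381
ABV = (1.0910 − 1.0381)·131.25

6.9444 % ABV


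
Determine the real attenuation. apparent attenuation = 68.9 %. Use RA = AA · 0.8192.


RA = 68.9 · 0.8192

56.4429 %


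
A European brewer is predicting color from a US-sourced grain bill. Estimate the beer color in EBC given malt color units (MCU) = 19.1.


SRM = 1.4922·MCU^0.6859;  EBC = SRM·1.97
SRM = 1.4922·19.1^0.6859 = 11.2846
EBC = 11.2846·1.97

22.2307 EBC


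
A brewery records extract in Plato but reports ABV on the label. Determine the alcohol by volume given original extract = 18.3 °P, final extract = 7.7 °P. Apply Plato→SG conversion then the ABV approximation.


SG = 259/(259 − P);  ABV = (OG − FG)·131.25
OG = 259/(259 − 18.3) = 1.0760
FG = 259/(259 − 7.7) = 1.0306
ABV = (1.0760 − 1.0306)·131.25

5.9571 % ABV


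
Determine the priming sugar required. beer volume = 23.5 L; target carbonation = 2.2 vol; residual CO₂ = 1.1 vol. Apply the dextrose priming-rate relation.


sugar = (target − residual)·4.0·V
sugar = (2.2 − 1.1)·4.0·23.5

103.4000 g


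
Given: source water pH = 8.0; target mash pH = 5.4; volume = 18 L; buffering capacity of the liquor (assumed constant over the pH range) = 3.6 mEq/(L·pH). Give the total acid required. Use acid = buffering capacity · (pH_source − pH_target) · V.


acid = 3.6 · (8.0 − 5.4) · 18

168.4800 mEq


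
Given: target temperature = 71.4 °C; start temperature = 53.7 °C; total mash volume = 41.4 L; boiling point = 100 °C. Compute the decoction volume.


V_dec = V_total·(T_target − T_start)/(T_boil − T_start)
V_dec = 41.4·(71.4 − 53.7)/(100 − 53.7)

15.8268 L


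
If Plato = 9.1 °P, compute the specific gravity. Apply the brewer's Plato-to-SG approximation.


SG = 259/(259 − P)
SG = 259/(259 − 9.1)

1.0364


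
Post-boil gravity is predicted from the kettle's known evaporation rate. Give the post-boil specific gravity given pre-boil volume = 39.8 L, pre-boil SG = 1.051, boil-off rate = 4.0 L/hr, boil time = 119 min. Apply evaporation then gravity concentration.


V_post = V_pre − rate·(t/60);  SG_post = 1 + (SG_pre−1)·V_pre/V_post
V_post = 39.8 − 4.0·(119/60) = 31.8667
SG_post = 1 + (1.051 − 1)·39.8/31.8667

1.0637


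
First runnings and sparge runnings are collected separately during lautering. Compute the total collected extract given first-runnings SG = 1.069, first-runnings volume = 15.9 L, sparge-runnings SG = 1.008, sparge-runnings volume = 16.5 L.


total = Σ (SG_i − 1)·1000·V_i
first = (1.069 − 1)·1000·15.9 = 1097.1000
sparge = (1.008 − 1)·1000·16.5 = 132.0000
total = 1097.1000 + 132.0000

1229.1000 gravity·L


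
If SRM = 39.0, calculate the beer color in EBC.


EBC = SRM · 1.97
EBC = 39.0 · 1.97

76.8300 EBC


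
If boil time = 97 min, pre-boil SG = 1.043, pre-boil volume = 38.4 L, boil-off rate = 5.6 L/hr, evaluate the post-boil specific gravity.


V_post = V_pre − rate·(t/60);  SG_post = 1 + (SG_pre−1)·V_pre/V_post
V_post = 38.4 − 5.6·(97/60) = 29.3467
SG_post = 1 + (1.043 − 1)·38.4/29.3467

1.0563


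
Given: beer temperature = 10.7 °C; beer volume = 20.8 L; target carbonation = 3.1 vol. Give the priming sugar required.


residual = 14.695·(0.01821 + 0.09011·e^(−0.04·T));  sugar = (target − residual)·4.0·V
residual = 14.695·(0.01821 + 0.09011·e^(−0.04·10.7)) = 1.1307
sugar = (3.1 − 1.1307)·4.0·20.8

163.8455 g


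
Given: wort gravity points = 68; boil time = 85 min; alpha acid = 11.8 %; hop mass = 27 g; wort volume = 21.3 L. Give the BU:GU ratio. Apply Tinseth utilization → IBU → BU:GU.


U = 1.65·0.000125^(GP/1000)·(1−e^(−0.04t))/4.15;  IBU = (α/100)·m·U·1000/V;  BU:GU = IBU/GP
U = 1.65·0.000125^(68/1000)·(1−e^(−0.04·85))/4.15 = 0.2086
IBU = (11.8/100)·27·0.2086·1000/21.3 = 31.1997
BU:GU = 31.1997/68

0.4588


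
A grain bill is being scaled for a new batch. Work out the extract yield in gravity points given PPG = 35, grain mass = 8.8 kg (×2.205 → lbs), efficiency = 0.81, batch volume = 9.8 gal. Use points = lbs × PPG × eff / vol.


lbs = 8.8 × 2.205 = 19.4040
points = 19.4040 × 35 × 0.81 / 9.8

56.1330 points


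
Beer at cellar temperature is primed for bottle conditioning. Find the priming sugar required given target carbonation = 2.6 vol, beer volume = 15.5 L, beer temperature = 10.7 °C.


residual = 14.695·(0.01821 + 0.09011·e^(−0.04·T));  sugar = (target − residual)·4.0·V
residual = 14.695·(0.01821 + 0.09011·e^(−0.04·10.7)) = 1.1307
sugar = (2.6 − 1.1307)·4.0·15.5

91.0964 g


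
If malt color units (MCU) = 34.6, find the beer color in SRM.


SRM = 1.4922 · MCU^0.6859
SRM = 1.4922 · 34.6^0.6859

16.9621 SRM


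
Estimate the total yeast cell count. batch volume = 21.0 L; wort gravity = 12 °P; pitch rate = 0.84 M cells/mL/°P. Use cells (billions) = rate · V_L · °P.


cells = 0.84 · 21.0 · 12

211.6800 billion cells


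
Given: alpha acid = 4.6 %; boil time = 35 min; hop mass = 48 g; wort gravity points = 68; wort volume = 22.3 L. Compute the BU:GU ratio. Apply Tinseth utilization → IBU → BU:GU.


U = 1.65·0.000125^(GP/1000)·(1−e^(−0.04t))/4.15;  IBU = (α/100)·m·U·1000/V;  BU:GU = IBU/GP
U = 1.65·0.000125^(68/1000)·(1−e^(−0.04·35))/4.15 = 0.1626
IBU = (4.6/100)·48·0.1626·1000/22.3 = 16.0971
BU:GU = 16.0971/68

0.2367


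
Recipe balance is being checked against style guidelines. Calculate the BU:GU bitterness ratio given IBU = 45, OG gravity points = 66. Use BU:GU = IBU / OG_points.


BU:GU = 45 / 66

0.6818


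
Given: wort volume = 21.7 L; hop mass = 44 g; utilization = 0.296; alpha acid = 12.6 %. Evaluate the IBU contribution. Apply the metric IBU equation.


IBU = (α/100)·mass·U·1000 / V
IBU = (12.6/100)·44·0.296·1000 / 21.7

75.6232 IBU


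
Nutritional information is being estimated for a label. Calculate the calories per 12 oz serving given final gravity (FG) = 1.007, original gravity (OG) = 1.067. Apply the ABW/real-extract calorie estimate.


ABW = (OG−FG)·131.25·0.79/FG;  °P = 259 − 259/SG (for OG→OE and FG→AE);  RE = 0.1808·OE + 0.8192·AE;  Cal = (6.9·ABW + 4·(RE−0.1))·FG·3.55
ABW = (1.067 − 1.007)·131.25·0.79/1.007 = 6.1780
OE = 259 − 259/1.067 = 16.2634 °P
AE = 259 − 259/1.007 = 1.8004 °P
RE = 0.1808·16.2634 + 0.8192·1.8004 = 4.4153 °P
Cal = (6.9·6.1780 + 4·(4.4153−0.1))·1.007·3.55

214.0957 kcal


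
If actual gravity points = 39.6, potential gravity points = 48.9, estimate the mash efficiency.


efficiency = actual / potential × 100
efficiency = 39.6 / 48.9 × 100

80.9816 %


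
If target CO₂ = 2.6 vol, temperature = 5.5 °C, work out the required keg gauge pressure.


psi = vols/(0.01821 + 0.09011·e^(−0.04·T)) − 14.695
psi = 2.6/(0.01821 + 0.09011·e^(−0.04·5.5)) − 14.695

14.0264 psi


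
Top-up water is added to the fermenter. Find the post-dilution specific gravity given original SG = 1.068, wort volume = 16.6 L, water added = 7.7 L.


SG_new = 1 + (SG_old − 1)·V_old/(V_old + V_water)
pts = (1.068 − 1)·1000·16.6/(16.6 + 7.7) = 46.4527
SG_new = 1 + 46.4527/1000

1.0465


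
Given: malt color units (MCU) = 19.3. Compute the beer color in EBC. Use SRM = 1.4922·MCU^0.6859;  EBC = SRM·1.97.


SRM = 1.4922·19.3^0.6859 = 11.3656
EBC = 11.3656·1.97

22.3902 EBC


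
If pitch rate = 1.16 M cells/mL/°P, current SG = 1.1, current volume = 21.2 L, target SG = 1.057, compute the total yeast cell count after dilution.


V_w = V·((SG_c−1)/(SG_t−1)−1);  °P = 259 − 259/SG_t;  cells = rate·(V+V_w)·°P
V_w = 21.2·((1.1−1)/(1.057−1)−1) = 15.9930
V_final = 21.2 + 15.9930 = 37.1930
°P = 259 − 259/1.057 = 13.9669
cells = 1.16·37.1930·13.9669

602.5854 billion cells


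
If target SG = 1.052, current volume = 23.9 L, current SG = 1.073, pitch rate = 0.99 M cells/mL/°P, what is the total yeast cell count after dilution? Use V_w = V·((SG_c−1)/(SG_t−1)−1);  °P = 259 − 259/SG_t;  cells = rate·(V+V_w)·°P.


V_w = 23.9·((1.073−1)/(1.052−1)−1) = 9.6519
V_final = 23.9 + 9.6519 = 33.5519
°P = 259 − 259/1.052 = 12.8023
cells = 0.99·33.5519·12.8023

425.2457 billion cells


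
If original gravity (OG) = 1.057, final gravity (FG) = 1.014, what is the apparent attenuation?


AA = (OG − FG)/(OG − 1) · 100
AA = (1.057 − 1.014)/(1.057 − 1) · 100

75.4386 %


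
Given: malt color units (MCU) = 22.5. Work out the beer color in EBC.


SRM = 1.4922·MCU^0.6859;  EBC = SRM·1.97
SRM = 1.4922·22.5^0.6859 = 12.6267
EBC = 12.6267·1.97

24.8746 EBC


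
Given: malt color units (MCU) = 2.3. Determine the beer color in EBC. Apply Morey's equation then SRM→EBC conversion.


SRM = 1.4922·MCU^0.6859;  EBC = SRM·1.97
SRM = 1.4922·2.3^0.6859 = 2.6420
EBC = 2.6420·1.97

5.2048 EBC


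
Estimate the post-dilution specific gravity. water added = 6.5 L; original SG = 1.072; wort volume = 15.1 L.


SG_new = 1 + (SG_old − 1)·V_old/(V_old + V_water)
pts = (1.072 − 1)·1000·15.1/(15.1 + 6.5) = 50.3333
SG_new = 1 + 50.3333/1000

1.0503


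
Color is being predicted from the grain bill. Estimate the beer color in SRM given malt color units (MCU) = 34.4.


SRM = 1.4922 · MCU^0.6859
SRM = 1.4922 · 34.4^0.6859

16.8948 SRM


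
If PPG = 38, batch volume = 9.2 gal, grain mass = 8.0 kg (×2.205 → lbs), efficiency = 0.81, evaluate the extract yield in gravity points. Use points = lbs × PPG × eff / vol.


lbs = 8.0 × 2.205 = 17.6400
points = 17.6400 × 38 × 0.81 / 9.2

59.0173 points


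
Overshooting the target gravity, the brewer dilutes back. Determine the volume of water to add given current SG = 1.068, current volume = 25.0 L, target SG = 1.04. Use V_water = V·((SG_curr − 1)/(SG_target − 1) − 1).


V_water = 25.0·((1.068 − 1)/(1.04 − 1) − 1)

17.5000 L


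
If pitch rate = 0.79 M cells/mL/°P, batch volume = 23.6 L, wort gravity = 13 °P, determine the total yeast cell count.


cells (billions) = rate · V_L · °P
cells = 0.79 · 23.6 · 13

242.3720 billion cells


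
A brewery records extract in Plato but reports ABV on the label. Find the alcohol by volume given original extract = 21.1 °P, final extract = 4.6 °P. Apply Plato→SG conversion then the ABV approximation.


SG = 259/(259 − P);  ABV = (OG − FG)·131.25
OG = 259/(259 − 21.1) = 1.0887
FG = 259/(259 − 4.6) = 1.0181
ABV = (1.0887 − 1.0181)·131.25

9.2677 % ABV


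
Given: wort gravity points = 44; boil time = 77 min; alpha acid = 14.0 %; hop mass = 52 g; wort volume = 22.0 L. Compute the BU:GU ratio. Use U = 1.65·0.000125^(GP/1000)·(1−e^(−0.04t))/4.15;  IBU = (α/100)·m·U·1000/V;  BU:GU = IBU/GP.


U = 1.65·0.000125^(44/1000)·(1−e^(−0.04·77))/4.15 = 0.2554
IBU = (14.0/100)·52·0.2554·1000/22.0 = 84.5231
BU:GU = 84.5231/44

1.9210


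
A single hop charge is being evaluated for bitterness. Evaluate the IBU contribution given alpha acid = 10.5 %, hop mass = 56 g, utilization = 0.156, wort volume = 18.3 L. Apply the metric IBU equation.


IBU = (α/100)·mass·U·1000 / V
IBU = (10.5/100)·56·0.156·1000 / 18.3

50.1246 IBU


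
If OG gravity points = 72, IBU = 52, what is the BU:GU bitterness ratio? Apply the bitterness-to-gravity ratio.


BU:GU = IBU / OG_points
BU:GU = 52 / 72

0.7222


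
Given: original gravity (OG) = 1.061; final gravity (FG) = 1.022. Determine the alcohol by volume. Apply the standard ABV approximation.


ABV = (OG − FG) · 131.25
ABV = (1.061 − 1.022) · 131.25

5.1187 % ABV


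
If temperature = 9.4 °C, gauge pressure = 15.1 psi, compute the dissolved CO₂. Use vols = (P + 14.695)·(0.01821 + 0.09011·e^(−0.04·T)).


vols = (15.1 + 14.695)·(0.01821 + 0.09011·e^(−0.04·9.4))

2.3860 volumes


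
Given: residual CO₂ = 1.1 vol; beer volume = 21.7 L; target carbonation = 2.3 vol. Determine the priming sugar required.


sugar = (target − residual)·4.0·V
sugar = (2.3 − 1.1)·4.0·21.7

104.1600 g


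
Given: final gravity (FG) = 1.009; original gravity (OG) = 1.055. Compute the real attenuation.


AA = (OG−FG)/(OG−1)·100;  RA = AA·0.8192
AA = (1.055 − 1.009)/(1.055 − 1)·100 = 83.6364
RA = 83.6364·0.8192

68.5149 %


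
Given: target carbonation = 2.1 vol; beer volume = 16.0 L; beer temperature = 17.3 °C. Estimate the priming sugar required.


residual = 14.695·(0.01821 + 0.09011·e^(−0.04·T));  sugar = (target − residual)·4.0·V
residual = 14.695·(0.01821 + 0.09011·e^(−0.04·17.3)) = 0.9304
sugar = (2.1 − 0.9304)·4.0·16.0

74.8519 g


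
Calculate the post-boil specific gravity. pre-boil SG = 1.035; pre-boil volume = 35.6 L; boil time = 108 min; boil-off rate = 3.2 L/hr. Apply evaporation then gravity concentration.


V_post = V_pre − rate·(t/60);  SG_post = 1 + (SG_pre−1)·V_pre/V_post
V_post = 35.6 − 3.2·(108/60) = 29.8400
SG_post = 1 + (1.035 − 1)·35.6/29.8400

1.0418


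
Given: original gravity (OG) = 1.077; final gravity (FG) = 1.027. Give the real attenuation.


AA = (OG−FG)/(OG−1)·100;  RA = AA·0.8192
AA = (1.077 − 1.027)/(1.077 − 1)·100 = 64.9351
RA = 64.9351·0.8192

53.1948 %


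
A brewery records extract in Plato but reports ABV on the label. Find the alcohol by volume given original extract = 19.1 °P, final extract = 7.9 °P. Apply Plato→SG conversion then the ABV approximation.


SG = 259/(259 − P);  ABV = (OG − FG)·131.25
OG = 259/(259 − 19.1) = 1.0796
FG = 259/(259 − 7.9) = 1.0315
ABV = (1.0796 − 1.0315)·131.25

6.3203 % ABV


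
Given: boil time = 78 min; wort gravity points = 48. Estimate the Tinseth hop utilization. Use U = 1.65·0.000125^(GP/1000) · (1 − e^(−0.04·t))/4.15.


bigness = 1.65·0.000125^(48/1000) = 1.0719
boil_factor = (1 − e^(−0.04·78))/4.15 = 0.2303
U = 1.0719 · 0.2303

0.2469


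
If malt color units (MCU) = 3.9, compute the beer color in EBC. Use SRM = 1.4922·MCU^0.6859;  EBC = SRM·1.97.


SRM = 1.4922·3.9^0.6859 = 3.7952
EBC = 3.7952·1.97

7.4766 EBC


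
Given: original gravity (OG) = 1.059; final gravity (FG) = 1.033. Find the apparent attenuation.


AA = (OG − FG)/(OG − 1) · 100
AA = (1.059 − 1.033)/(1.059 − 1) · 100

44.0678 %


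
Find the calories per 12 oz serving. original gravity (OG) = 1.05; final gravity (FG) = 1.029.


ABW = (OG−FG)·131.25·0.79/FG;  °P = 259 − 259/SG (for OG→OE and FG→AE);  RE = 0.1808·OE + 0.8192·AE;  Cal = (6.9·ABW + 4·(RE−0.1))·FG·3.55
ABW = (1.05 − 1.029)·131.25·0.79/1.029 = 2.1161
OE = 259 − 259/1.05 = 12.3333 °P
AE = 259 − 259/1.029 = 7.2993 °P
RE = 0.1808·12.3333 + 0.8192·7.2993 = 8.2095 °P
Cal = (6.9·2.1161 + 4·(8.2095−0.1))·1.029·3.55

171.8303 kcal


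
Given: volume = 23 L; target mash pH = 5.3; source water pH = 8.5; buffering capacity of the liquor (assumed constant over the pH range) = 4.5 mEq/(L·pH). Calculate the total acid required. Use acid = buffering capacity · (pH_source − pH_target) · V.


acid = 4.5 · (8.5 − 5.3) · 23

331.2000 mEq


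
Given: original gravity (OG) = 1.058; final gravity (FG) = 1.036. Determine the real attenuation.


AA = (OG−FG)/(OG−1)·100;  RA = AA·0.8192
AA = (1.058 − 1.036)/(1.058 − 1)·100 = 37.9310
RA = 37.9310·0.8192

31.0731 %


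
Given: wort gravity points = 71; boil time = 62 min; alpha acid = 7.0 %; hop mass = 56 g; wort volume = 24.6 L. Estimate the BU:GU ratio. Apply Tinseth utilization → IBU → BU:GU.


U = 1.65·0.000125^(GP/1000)·(1−e^(−0.04t))/4.15;  IBU = (α/100)·m·U·1000/V;  BU:GU = IBU/GP
U = 1.65·0.000125^(71/1000)·(1−e^(−0.04·62))/4.15 = 0.1925
IBU = (7.0/100)·56·0.1925·1000/24.6 = 30.6679
BU:GU = 30.6679/71

0.4319


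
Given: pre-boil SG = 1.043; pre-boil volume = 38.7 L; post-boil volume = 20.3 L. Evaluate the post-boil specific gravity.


SG_post = 1 + (SG_pre − 1)·V_pre/V_post
pts_pre = (1.043 − 1)·1000 = 43.0000
pts_post = 43.0000·38.7/20.3 = 81.9754
SG_post = 1 + 81.9754/1000

1.0820


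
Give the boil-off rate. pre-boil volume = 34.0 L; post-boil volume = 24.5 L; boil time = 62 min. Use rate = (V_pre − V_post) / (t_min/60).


rate = (34.0 − 24.5) / (62/60)

9.1935 L/hr


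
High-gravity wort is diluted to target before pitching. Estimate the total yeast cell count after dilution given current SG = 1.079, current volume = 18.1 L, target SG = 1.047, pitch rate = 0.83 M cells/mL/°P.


V_w = V·((SG_c−1)/(SG_t−1)−1);  °P = 259 − 259/SG_t;  cells = rate·(V+V_w)·°P
V_w = 18.1·((1.079−1)/(1.047−1)−1) = 12.3234
V_final = 18.1 + 12.3234 = 30.4234
°P = 259 − 259/1.047 = 11.6266
cells = 0.83·30.4234·11.6266

293.5870 billion cells


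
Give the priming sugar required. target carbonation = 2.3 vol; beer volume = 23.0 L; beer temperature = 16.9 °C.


residual = 14.695·(0.01821 + 0.09011·e^(−0.04·T));  sugar = (target − residual)·4.0·V
residual = 14.695·(0.01821 + 0.09011·e^(−0.04·16.9)) = 0.9411
sugar = (2.3 − 0.9411)·4.0·23.0

125.0160 g


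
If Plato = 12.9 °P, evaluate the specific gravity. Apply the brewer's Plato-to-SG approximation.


SG = 259/(259 − P)
SG = 259/(259 − 12.9)

1.0524


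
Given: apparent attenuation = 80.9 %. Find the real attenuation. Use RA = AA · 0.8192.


RA = 80.9 · 0.8192

66.2733 %


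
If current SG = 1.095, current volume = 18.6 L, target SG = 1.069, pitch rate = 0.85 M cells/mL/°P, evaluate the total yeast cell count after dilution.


V_w = V·((SG_c−1)/(SG_t−1)−1);  °P = 259 − 259/SG_t;  cells = rate·(V+V_w)·°P
V_w = 18.6·((1.095−1)/(1.069−1)−1) = 7.0087
V_final = 18.6 + 7.0087 = 25.6087
°P = 259 − 259/1.069 = 16.7175
cells = 0.85·25.6087·16.7175

363.8962 billion cells


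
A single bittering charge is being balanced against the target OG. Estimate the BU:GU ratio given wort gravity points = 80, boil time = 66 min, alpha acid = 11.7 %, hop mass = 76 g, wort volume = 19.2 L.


U = 1.65·0.000125^(GP/1000)·(1−e^(−0.04t))/4.15;  IBU = (α/100)·m·U·1000/V;  BU:GU = IBU/GP
U = 1.65·0.000125^(80/1000)·(1−e^(−0.04·66))/4.15 = 0.1799
IBU = (11.7/100)·76·0.1799·1000/19.2 = 83.3170
BU:GU = 83.3170/80

1.0415


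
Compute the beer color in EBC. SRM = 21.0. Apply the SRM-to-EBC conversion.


EBC = SRM · 1.97
EBC = 21.0 · 1.97

41.3700 EBC


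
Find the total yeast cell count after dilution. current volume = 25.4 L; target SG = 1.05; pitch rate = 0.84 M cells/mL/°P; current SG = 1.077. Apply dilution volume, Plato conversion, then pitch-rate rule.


V_w = V·((SG_c−1)/(SG_t−1)−1);  °P = 259 − 259/SG_t;  cells = rate·(V+V_w)·°P
V_w = 25.4·((1.077−1)/(1.05−1)−1) = 13.7160
V_final = 25.4 + 13.7160 = 39.1160
°P = 259 − 259/1.05 = 12.3333
cells = 0.84·39.1160·12.3333

405.2418 billion cells


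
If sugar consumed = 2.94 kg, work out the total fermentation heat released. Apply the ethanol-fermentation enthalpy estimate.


Q = m_sugar · 590 kJ/kg
Q = 2.94 · 590

1734.6000 kJ


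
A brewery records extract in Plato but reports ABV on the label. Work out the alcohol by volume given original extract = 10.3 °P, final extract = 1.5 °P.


SG = 259/(259 − P);  ABV = (OG − FG)·131.25
OG = 259/(259 − 10.3) = 1.0414
FG = 259/(259 − 1.5) = 1.0058
ABV = (1.0414 − 1.0058)·131.25

4.6712 % ABV


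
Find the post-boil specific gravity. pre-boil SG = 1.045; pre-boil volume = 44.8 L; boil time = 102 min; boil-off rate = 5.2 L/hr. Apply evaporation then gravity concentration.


V_post = V_pre − rate·(t/60);  SG_post = 1 + (SG_pre−1)·V_pre/V_post
V_post = 44.8 − 5.2·(102/60) = 35.9600
SG_post = 1 + (1.045 − 1)·44.8/35.9600

1.0561


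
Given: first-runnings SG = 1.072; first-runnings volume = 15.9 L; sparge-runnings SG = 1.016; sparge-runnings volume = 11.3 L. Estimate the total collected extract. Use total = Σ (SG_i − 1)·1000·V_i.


first = (1.072 − 1)·1000·15.9 = 1144.8000
sparge = (1.016 − 1)·1000·11.3 = 180.8000
total = 1144.8000 + 180.8000

1325.6000 gravity·L


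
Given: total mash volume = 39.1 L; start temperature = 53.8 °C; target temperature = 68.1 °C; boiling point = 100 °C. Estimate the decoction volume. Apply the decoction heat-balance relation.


V_dec = V_total·(T_target − T_start)/(T_boil − T_start)
V_dec = 39.1·(68.1 − 53.8)/(100 − 53.8)

12.1024 L


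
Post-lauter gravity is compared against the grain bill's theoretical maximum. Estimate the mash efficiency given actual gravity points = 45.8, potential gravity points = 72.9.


efficiency = actual / potential × 100
efficiency = 45.8 / 72.9 × 100

62.8258 %


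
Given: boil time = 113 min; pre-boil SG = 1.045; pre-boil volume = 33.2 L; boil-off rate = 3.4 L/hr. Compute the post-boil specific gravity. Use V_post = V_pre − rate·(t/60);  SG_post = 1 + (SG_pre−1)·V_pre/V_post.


V_post = 33.2 − 3.4·(113/60) = 26.7967
SG_post = 1 + (1.045 − 1)·33.2/26.7967

1.0558


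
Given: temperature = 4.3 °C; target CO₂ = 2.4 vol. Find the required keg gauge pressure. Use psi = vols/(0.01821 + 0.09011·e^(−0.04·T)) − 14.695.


psi = 2.4/(0.01821 + 0.09011·e^(−0.04·4.3)) − 14.695

10.8150 psi


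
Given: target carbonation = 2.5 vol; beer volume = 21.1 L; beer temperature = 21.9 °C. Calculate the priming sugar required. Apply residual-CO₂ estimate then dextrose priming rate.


residual = 14.695·(0.01821 + 0.09011·e^(−0.04·T));  sugar = (target − residual)·4.0·V
residual = 14.695·(0.01821 + 0.09011·e^(−0.04·21.9)) = 0.8190
sugar = (2.5 − 0.8190)·4.0·21.1

141.8731 g


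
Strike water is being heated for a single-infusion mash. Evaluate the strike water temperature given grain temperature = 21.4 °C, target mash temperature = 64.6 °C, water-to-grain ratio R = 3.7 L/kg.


T_strike = (0.41/R)·(T_mash − T_grain) + T_mash
T_strike = (0.41/3.7)·(64.6 − 21.4) + 64.6

69.3870 °C


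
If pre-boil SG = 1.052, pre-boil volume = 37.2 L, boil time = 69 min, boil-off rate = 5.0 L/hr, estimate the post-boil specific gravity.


V_post = V_pre − rate·(t/60);  SG_post = 1 + (SG_pre−1)·V_pre/V_post
V_post = 37.2 − 5.0·(69/60) = 31.4500
SG_post = 1 + (1.052 − 1)·37.2/31.4500

1.0615


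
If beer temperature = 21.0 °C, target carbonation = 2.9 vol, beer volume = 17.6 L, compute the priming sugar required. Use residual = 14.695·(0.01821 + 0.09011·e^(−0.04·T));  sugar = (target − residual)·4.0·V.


residual = 14.695·(0.01821 + 0.09011·e^(−0.04·21.0)) = 0.8393
sugar = (2.9 − 0.8393)·4.0·17.6

145.0766 g


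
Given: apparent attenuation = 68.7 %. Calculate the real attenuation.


RA = AA · 0.8192
RA = 68.7 · 0.8192

56.2790 %


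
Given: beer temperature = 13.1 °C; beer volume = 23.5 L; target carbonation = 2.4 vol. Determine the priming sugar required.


residual = 14.695·(0.01821 + 0.09011·e^(−0.04·T));  sugar = (target − residual)·4.0·V
residual = 14.695·(0.01821 + 0.09011·e^(−0.04·13.1)) = 1.0517
sugar = (2.4 − 1.0517)·4.0·23.5

126.7404 g


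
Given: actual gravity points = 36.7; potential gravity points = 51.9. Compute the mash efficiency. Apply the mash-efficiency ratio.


efficiency = actual / potential × 100
efficiency = 36.7 / 51.9 × 100

70.7129 %


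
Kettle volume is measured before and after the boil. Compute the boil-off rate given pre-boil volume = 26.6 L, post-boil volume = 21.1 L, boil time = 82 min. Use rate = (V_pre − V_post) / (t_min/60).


rate = (26.6 − 21.1) / (82/60)

4.0244 L/hr


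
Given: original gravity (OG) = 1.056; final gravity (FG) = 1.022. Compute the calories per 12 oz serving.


ABW = (OG−FG)·131.25·0.79/FG;  °P = 259 − 259/SG (for OG→OE and FG→AE);  RE = 0.1808·OE + 0.8192·AE;  Cal = (6.9·ABW + 4·(RE−0.1))·FG·3.55
ABW = (1.056 − 1.022)·131.25·0.79/1.022 = 3.4495
OE = 259 − 259/1.056 = 13.7348 °P
AE = 259 − 259/1.022 = 5.5753 °P
RE = 0.1808·13.7348 + 0.8192·5.5753 = 7.0506 °P
Cal = (6.9·3.4495 + 4·(7.0506−0.1))·1.022·3.55

187.2237 kcal


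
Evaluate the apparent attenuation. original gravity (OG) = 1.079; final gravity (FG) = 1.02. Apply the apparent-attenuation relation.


AA = (OG − FG)/(OG − 1) · 100
AA = (1.079 − 1.02)/(1.079 − 1) · 100

74.6835 %


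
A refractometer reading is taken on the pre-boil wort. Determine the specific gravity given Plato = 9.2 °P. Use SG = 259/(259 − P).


SG = 259/(259 − 9.2)

1.0368


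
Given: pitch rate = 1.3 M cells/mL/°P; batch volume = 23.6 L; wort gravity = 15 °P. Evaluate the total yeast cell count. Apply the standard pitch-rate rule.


cells (billions) = rate · V_L · °P
cells = 1.3 · 23.6 · 15

460.2000 billion cells


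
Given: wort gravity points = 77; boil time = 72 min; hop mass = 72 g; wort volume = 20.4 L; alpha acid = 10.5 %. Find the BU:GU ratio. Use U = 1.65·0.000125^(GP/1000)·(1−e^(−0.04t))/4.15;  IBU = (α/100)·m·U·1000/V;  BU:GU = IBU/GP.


U = 1.65·0.000125^(77/1000)·(1−e^(−0.04·72))/4.15 = 0.1878
IBU = (10.5/100)·72·0.1878·1000/20.4 = 69.6145
BU:GU = 69.6145/77

0.9041


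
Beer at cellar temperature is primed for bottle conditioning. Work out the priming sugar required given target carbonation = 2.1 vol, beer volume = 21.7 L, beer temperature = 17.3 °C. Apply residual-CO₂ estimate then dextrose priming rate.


residual = 14.695·(0.01821 + 0.09011·e^(−0.04·T));  sugar = (target − residual)·4.0·V
residual = 14.695·(0.01821 + 0.09011·e^(−0.04·17.3)) = 0.9304
sugar = (2.1 − 0.9304)·4.0·21.7

101.5179 g


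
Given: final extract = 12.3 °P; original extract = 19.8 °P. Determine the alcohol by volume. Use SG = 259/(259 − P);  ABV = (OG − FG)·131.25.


OG = 259/(259 − 19.8) = 1.0828
FG = 259/(259 − 12.3) = 1.0499
ABV = (1.0828 − 1.0499)·131.25

4.3205 % ABV


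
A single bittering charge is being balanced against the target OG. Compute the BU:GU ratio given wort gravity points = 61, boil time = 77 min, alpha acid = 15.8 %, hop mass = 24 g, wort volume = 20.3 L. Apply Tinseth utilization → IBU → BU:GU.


U = 1.65·0.000125^(GP/1000)·(1−e^(−0.04t))/4.15;  IBU = (α/100)·m·U·1000/V;  BU:GU = IBU/GP
U = 1.65·0.000125^(61/1000)·(1−e^(−0.04·77))/4.15 = 0.2192
IBU = (15.8/100)·24·0.2192·1000/20.3 = 40.9531
BU:GU = 40.9531/61

0.6714


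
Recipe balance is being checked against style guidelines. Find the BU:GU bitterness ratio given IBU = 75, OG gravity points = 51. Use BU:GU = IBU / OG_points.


BU:GU = 75 / 51

1.4706


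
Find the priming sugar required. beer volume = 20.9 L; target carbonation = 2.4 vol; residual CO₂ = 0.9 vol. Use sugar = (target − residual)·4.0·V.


sugar = (2.4 − 0.9)·4.0·20.9

125.4000 g


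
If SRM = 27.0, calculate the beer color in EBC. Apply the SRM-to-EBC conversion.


EBC = SRM · 1.97
EBC = 27.0 · 1.97

53.1900 EBC


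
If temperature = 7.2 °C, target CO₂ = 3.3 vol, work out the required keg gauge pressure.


psi = vols/(0.01821 + 0.09011·e^(−0.04·T)) − 14.695
psi = 3.3/(0.01821 + 0.09011·e^(−0.04·7.2)) − 14.695

23.7795 psi


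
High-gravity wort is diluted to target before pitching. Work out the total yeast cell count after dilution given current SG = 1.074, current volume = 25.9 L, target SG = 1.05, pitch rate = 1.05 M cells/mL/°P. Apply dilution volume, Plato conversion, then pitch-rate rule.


V_w = V·((SG_c−1)/(SG_t−1)−1);  °P = 259 − 259/SG_t;  cells = rate·(V+V_w)·°P
V_w = 25.9·((1.074−1)/(1.05−1)−1) = 12.4320
V_final = 25.9 + 12.4320 = 38.3320
°P = 259 − 259/1.05 = 12.3333
cells = 1.05·38.3320·12.3333

496.3994 billion cells


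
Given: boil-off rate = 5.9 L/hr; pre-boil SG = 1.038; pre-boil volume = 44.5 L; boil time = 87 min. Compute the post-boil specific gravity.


V_post = V_pre − rate·(t/60);  SG_post = 1 + (SG_pre−1)·V_pre/V_post
V_post = 44.5 − 5.9·(87/60) = 35.9450
SG_post = 1 + (1.038 − 1)·44.5/35.9450

1.0470


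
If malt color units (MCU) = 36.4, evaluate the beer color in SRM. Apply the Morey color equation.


SRM = 1.4922 · MCU^0.6859
SRM = 1.4922 · 36.4^0.6859

17.5625 SRM
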